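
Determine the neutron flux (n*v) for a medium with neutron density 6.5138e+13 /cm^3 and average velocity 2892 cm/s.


phi = n * v
phi = 6.5138e+13 * 2892
phi = 1.8838e+17 /cm^2/s

1.8838e+17


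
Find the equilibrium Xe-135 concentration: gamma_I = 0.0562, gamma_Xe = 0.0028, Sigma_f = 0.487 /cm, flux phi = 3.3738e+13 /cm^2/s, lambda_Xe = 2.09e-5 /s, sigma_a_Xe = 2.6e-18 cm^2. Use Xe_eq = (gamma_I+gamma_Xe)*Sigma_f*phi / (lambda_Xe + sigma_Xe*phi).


Xe_eq = (gamma_I + gamma_Xe) * Sigma_f * phi / (lambda_Xe + sigma_Xe * phi)
Numerator = (0.0562 + 0.0028) * 0.487 * 3.3738e+13 = 9.693940e+11
Denominator = 2.09e-5 + 2.6e-18 * 3.3738e+13 = 1.086188e-04
Xe_eq = 9.693940e+11 / 1.086188e-04 = 8.9247e+15 /cm^3

8.9247e+15


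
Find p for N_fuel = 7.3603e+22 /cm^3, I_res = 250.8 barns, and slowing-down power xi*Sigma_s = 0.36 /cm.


p = exp(-N * I * 1e-24 / (xi*Sigma_s))
p = exp(-7.3603e+22 * 250.8 * 1e-24 / 0.36)
p = 5.3801e-23

5.3801e-23


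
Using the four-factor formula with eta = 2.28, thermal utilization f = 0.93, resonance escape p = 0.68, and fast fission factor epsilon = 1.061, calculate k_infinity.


k_inf = eta * f * p * epsilon
k_inf = 2.28 * 0.93 * 0.68 * 1.061
k_inf = 1.5298

1.5298


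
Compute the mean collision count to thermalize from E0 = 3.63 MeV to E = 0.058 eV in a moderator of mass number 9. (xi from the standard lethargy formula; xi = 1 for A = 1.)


xi = 1 + (A-1)^2/(2A)*ln((A-1)/(A+1)) = 0.2066007 (for A = 9)
n = ln(E0/E) / xi
n = ln(3.63e6 / 0.058) / 0.2066007
n = ln(6.258621e+07) / 0.2066007 = 86.893

86.893


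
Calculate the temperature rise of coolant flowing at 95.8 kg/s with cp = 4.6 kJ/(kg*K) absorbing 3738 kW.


dT = Q / (m_dot * cp)
dT = 3738 / (95.8 * 4.6)
dT = 8.4823 C

8.4823


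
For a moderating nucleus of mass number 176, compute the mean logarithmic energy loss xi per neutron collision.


xi = 1 + (A-1)^2/(2A) * ln((A-1)/(A+1))
xi = 1 + (176-1)^2/(2*176) * ln((176-1)/(176 +1))
xi = 0.011321

0.011321


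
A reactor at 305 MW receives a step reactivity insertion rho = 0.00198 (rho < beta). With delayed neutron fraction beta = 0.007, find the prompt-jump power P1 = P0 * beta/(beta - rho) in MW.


P1/P0 = beta / (beta - rho)
P1/P0 = 0.007 / (0.007 - 0.00198) = 1.394422
P1 = 305 * 1.394422 = 425.30 MW

425.30


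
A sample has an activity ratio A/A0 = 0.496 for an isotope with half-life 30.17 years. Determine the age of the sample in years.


lambda = ln(2) / t_half = ln(2) / 30.17 = 0.02297472 /yr
t = -ln(A/A0) / lambda
t = -ln(0.496) / 0.02297472
t = 30.520 yr

30.520


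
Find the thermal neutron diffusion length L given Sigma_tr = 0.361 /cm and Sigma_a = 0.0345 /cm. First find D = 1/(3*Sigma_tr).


D = 1 / (3 * Sigma_tr) = 1 / (3 * 0.361) = 0.9233610 cm
L = sqrt(D / Sigma_a)
L = sqrt(0.9233610 / 0.0345)
L = 5.1734 cm

5.1734


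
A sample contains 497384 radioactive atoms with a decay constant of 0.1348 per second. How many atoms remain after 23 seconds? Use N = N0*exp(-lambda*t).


N = N0 * exp(-lambda * t)
N = 497384 * exp(-0.1348 * 23)
N = 22398

22398


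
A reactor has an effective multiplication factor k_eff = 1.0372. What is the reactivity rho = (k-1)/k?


rho = (k_eff - 1) / k_eff
rho = (1.0372 - 1) / 1.0372
rho = 0.035866

0.035866


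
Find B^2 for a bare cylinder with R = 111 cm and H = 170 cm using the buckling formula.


B^2 = (2.405/R)^2 + (pi/H)^2
B^2 = (2.405/111)^2 + (pi/170)^2
B^2 = 8.1095e-04 /cm^2

8.1095e-04


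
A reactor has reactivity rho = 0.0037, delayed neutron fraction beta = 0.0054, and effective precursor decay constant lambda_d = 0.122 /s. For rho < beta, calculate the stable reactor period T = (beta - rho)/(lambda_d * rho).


T = (beta - rho) / (lambda_d * rho)
T = (0.0054 - 0.0037) / (0.122 * 0.0037)
T = 3.7661 s

3.7661


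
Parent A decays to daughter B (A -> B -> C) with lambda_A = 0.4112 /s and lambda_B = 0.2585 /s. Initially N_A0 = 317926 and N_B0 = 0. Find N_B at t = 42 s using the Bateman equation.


N_B(t) = lambda_A * N_A0 / (lambda_B - lambda_A) * [exp(-lambda_A*t) - exp(-lambda_B*t)]
exp(-0.4112*42) = 3.159080e-08; exp(-0.2585*42) = 1.926925e-05
N_B = 0.4112 * 317926 / (0.2585 - 0.4112) * (3.159080e-08 - 1.926925e-05)
N_B = 16.470

16.470


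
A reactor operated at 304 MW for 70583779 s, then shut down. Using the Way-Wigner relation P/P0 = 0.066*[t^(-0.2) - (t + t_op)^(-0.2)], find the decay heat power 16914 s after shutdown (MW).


P/P0 = 0.066 * [t^(-0.2) - (t + t_op)^(-0.2)]
P/P0 = 0.066 * [16914^(-0.2) - (16914 + 70583779)^(-0.2)]
P/P0 = 0.066 * [0.1426759 - 0.02693011] = 0.007639222
P = 304 * 0.007639222 = 2.3223 MW

2.3223


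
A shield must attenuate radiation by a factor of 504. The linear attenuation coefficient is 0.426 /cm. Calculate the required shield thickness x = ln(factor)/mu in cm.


x = ln(factor) / mu
x = ln(504) / 0.426
x = 14.607 cm

14.607


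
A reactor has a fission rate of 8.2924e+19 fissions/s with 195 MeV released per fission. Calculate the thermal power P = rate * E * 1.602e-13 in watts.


P = fission_rate * E_MeV * 1.602e-13
P = 8.2924e+19 * 195 * 1.602e-13
P = 2.5905e+09 W

2.5905e+09


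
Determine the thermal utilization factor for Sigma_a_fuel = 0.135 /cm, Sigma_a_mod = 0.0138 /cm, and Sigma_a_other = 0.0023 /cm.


f = Sigma_a_fuel / (Sigma_a_fuel + Sigma_a_mod + Sigma_a_other)
f = 0.135 / (0.135 + 0.0138 + 0.0023)
f = 0.89345

0.89345


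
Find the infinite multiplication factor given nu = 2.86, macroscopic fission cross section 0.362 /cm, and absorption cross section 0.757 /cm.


k_inf = nu * Sigma_f / Sigma_a
k_inf = 2.86 * 0.362 / 0.757
k_inf = 1.3677

1.3677


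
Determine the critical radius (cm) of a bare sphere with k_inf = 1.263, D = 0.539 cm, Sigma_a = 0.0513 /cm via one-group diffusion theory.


L^2 = D / Sigma_a = 0.539 / 0.0513 = 10.50682 cm^2
B_m^2 = (k_inf - 1) / L^2 = (1.263 - 1) / 10.50682 = 0.02503136 /cm^2
For a bare sphere: B_g = pi/R, so R_c = pi / sqrt(B_m^2)
R_c = pi / sqrt(0.02503136) = 19.857 cm

19.857


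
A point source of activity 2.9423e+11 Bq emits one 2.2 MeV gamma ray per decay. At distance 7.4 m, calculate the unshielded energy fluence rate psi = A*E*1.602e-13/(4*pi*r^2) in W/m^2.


psi = A * E * 1.602e-13 / (4*pi*r^2)
psi = 2.9423e+11 * 2.2 * 1.602e-13 / (4*pi*7.4^2)
psi = 1.5069e-04 W/m^2

1.5069e-04


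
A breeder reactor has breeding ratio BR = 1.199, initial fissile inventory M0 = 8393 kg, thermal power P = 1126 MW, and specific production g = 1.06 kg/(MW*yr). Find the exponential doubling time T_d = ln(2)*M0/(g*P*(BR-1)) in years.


Breeding gain G = BR - 1 = 1.199 - 1 = 0.199
Fissile production rate = g * P * G = 1.06 * 1126 * 0.199 = 237.51844 kg/yr
T_d = ln(2) * M0 / (g * P * G)
T_d = ln(2) * 8393 / 237.51844 = 24.493 yr

24.493


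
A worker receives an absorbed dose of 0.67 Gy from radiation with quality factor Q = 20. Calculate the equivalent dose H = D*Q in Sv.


H = D * Q
H = 0.67 * 20
H = 13.400 Sv

13.400


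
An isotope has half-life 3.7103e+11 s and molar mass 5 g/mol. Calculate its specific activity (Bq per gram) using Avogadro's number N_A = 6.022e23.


lambda = ln(2) / t_half = ln(2) / 3.7103e+11 = 1.868170e-12 /s
SA = lambda * N_A / M
SA = 1.868170e-12 * 6.022e23 / 5
SA = 2.2500e+11 Bq/g

2.2500e+11


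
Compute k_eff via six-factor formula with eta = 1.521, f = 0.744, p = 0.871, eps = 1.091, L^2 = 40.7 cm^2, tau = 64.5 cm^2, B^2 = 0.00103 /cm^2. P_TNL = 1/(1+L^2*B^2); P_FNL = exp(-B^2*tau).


k_inf = eta*f*p*eps = 1.521*0.744*0.871*1.091 = 1.075338
P_TNL = 1/(1 + L^2*B^2) = 1/(1 + 40.7*0.00103) = 0.9597657
P_FNL = exp(-B^2*tau) = exp(-0.00103*64.5) = 0.9357237
k_eff = k_inf * P_TNL * P_FNL = 1.075338 * 0.9597657 * 0.9357237
k_eff = 0.96573

0.96573


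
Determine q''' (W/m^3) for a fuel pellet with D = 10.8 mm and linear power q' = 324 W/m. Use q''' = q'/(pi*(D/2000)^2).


r = D / 2 / 1000 = 10.8 / 2 / 1000 = 0.0054 m
q''' = q' / (pi * r^2)
q''' = 324 / (pi * 0.0054^2)
q''' = 3.5368e+06 W/m^3

3.5368e+06


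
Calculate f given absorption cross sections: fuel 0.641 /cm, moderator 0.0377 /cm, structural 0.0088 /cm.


f = Sigma_a_fuel / (Sigma_a_fuel + Sigma_a_mod + Sigma_a_other)
f = 0.641 / (0.641 + 0.0377 + 0.0088)
f = 0.93236

0.93236


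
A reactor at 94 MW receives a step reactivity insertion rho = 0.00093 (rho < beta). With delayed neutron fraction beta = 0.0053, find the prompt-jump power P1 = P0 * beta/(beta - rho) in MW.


P1/P0 = beta / (beta - rho)
P1/P0 = 0.0053 / (0.0053 - 0.00093) = 1.212815
P1 = 94 * 1.212815 = 114.00 MW

114.00


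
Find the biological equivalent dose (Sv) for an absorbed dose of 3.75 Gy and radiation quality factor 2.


H = D * Q
H = 3.75 * 2
H = 7.5000 Sv

7.5000


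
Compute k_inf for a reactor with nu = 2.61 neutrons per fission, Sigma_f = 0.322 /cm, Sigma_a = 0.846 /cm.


k_inf = nu * Sigma_f / Sigma_a
k_inf = 2.61 * 0.322 / 0.846
k_inf = 0.99340

0.99340


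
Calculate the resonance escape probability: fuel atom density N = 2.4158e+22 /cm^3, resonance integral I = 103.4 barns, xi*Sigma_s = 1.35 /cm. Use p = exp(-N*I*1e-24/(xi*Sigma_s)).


p = exp(-N * I * 1e-24 / (xi*Sigma_s))
p = exp(-2.4158e+22 * 103.4 * 1e-24 / 1.35)
p = 0.15719

0.15719


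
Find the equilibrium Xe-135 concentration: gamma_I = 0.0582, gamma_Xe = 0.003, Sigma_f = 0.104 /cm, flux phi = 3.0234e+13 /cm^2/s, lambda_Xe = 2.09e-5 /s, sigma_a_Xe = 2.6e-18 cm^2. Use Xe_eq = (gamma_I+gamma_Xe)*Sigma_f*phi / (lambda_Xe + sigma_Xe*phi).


Xe_eq = (gamma_I + gamma_Xe) * Sigma_f * phi / (lambda_Xe + sigma_Xe * phi)
Numerator = (0.0582 + 0.003) * 0.104 * 3.0234e+13 = 1.924334e+11
Denominator = 2.09e-5 + 2.6e-18 * 3.0234e+13 = 9.950840e-05
Xe_eq = 1.924334e+11 / 9.950840e-05 = 1.9338e+15 /cm^3

1.9338e+15


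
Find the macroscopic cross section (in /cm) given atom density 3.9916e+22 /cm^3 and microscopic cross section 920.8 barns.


Sigma = N * sigma_barns * 1e-24
Sigma = 3.9916e+22 * 920.8 * 1e-24
Sigma = 36.755 /cm

36.755


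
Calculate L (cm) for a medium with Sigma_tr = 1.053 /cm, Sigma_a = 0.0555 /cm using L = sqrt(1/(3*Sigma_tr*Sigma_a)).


D = 1 / (3 * Sigma_tr) = 1 / (3 * 1.053) = 0.3165559 cm
L = sqrt(D / Sigma_a)
L = sqrt(0.3165559 / 0.0555)
L = 2.3882 cm

2.3882


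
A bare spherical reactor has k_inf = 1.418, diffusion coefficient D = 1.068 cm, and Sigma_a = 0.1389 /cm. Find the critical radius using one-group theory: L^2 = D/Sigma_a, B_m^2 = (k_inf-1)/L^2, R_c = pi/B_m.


L^2 = D / Sigma_a = 1.068 / 0.1389 = 7.688985 cm^2
B_m^2 = (k_inf - 1) / L^2 = (1.418 - 1) / 7.688985 = 0.05436348 /cm^2
For a bare sphere: B_g = pi/R, so R_c = pi / sqrt(B_m^2)
R_c = pi / sqrt(0.05436348) = 13.474 cm

13.474


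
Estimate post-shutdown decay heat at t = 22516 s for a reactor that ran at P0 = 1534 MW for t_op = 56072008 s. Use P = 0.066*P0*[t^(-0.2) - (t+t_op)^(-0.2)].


P/P0 = 0.066 * [t^(-0.2) - (t + t_op)^(-0.2)]
P/P0 = 0.066 * [22516^(-0.2) - (22516 + 56072008)^(-0.2)]
P/P0 = 0.066 * [0.1347416 - 0.02819784] = 0.007031888
P = 1534 * 0.007031888 = 10.787 MW

10.787


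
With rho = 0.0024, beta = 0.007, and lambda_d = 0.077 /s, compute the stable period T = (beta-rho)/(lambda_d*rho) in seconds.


T = (beta - rho) / (lambda_d * rho)
T = (0.007 - 0.0024) / (0.077 * 0.0024)
T = 24.892 s

24.892


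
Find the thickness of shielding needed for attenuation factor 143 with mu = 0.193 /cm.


x = ln(factor) / mu
x = ln(143) / 0.193
x = 25.714 cm

25.714


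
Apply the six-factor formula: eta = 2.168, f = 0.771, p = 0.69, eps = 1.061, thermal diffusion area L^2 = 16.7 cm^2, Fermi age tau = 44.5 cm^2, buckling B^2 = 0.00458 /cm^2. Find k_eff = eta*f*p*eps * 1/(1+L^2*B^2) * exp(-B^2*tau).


k_inf = eta*f*p*eps = 2.168*0.771*0.69*1.061 = 1.223709
P_TNL = 1/(1 + L^2*B^2) = 1/(1 + 16.7*0.00458) = 0.9289484
P_FNL = exp(-B^2*tau) = exp(-0.00458*44.5) = 0.8156173
k_eff = k_inf * P_TNL * P_FNL = 1.223709 * 0.9289484 * 0.8156173
k_eff = 0.92716

0.92716


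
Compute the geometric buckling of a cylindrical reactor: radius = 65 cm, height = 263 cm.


B^2 = (2.405/R)^2 + (pi/H)^2
B^2 = (2.405/65)^2 + (pi/263)^2
B^2 = 0.0015117 /cm^2

0.0015117


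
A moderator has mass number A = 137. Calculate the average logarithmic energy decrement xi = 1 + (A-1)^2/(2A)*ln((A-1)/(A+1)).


xi = 1 + (A-1)^2/(2A) * ln((A-1)/(A+1))
xi = 1 + (137-1)^2/(2*137) * ln((137-1)/(137 +1))
xi = 0.014528

0.014528


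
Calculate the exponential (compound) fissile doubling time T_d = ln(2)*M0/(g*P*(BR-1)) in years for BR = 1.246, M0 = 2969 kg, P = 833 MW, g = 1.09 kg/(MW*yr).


Breeding gain G = BR - 1 = 1.246 - 1 = 0.246
Fissile production rate = g * P * G = 1.09 * 833 * 0.246 = 223.36062 kg/yr
T_d = ln(2) * M0 / (g * P * G)
T_d = ln(2) * 2969 / 223.36062 = 9.2136 yr

9.2136


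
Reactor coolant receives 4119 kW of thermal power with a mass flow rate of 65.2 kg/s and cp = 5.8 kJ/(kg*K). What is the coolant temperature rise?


dT = Q / (m_dot * cp)
dT = 4119 / (65.2 * 5.8)
dT = 10.892 C

10.892


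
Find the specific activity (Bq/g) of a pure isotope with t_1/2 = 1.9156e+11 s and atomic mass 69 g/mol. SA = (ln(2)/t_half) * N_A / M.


lambda = ln(2) / t_half = ln(2) / 1.9156e+11 = 3.618434e-12 /s
SA = lambda * N_A / M
SA = 3.618434e-12 * 6.022e23 / 69
SA = 3.1580e+10 Bq/g

3.1580e+10


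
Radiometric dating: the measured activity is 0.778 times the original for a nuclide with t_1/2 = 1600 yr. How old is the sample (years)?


lambda = ln(2) / t_half = ln(2) / 1600 = 4.332170e-04 /yr
t = -ln(A/A0) / lambda
t = -ln(0.778) / 4.332170e-04
t = 579.45 yr

579.45


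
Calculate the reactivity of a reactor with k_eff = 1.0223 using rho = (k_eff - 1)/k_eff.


rho = (k_eff - 1) / k_eff
rho = (1.0223 - 1) / 1.0223
rho = 0.021814

0.021814


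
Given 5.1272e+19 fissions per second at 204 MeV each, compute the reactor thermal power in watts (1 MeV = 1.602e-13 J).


P = fission_rate * E_MeV * 1.602e-13
P = 5.1272e+19 * 204 * 1.602e-13
P = 1.6756e+09 W

1.6756e+09


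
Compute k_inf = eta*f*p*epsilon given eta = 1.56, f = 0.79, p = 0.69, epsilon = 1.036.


k_inf = eta * f * p * epsilon
k_inf = 1.56 * 0.79 * 0.69 * 1.036
k_inf = 0.88097

0.88097


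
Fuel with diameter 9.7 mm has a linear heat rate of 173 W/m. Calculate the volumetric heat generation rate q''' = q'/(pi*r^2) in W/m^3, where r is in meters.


r = D / 2 / 1000 = 9.7 / 2 / 1000 = 0.00485 m
q''' = q' / (pi * r^2)
q''' = 173 / (pi * 0.00485^2)
q''' = 2.3411e+06 W/m^3

2.3411e+06


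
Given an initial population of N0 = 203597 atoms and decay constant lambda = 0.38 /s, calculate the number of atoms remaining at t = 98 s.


N = N0 * exp(-lambda * t)
N = 203597 * exp(-0.38 * 98)
N = 1.3666e-11

1.3666e-11


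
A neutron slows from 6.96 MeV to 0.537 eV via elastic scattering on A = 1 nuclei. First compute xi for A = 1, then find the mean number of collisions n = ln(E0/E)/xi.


xi = 1 + (A-1)^2/(2A)*ln((A-1)/(A+1)) = 1 (for A = 1)
n = ln(E0/E) / xi
n = ln(6.96e6 / 0.537) / 1
n = ln(1.296089e+07) / 1 = 16.377

16.377


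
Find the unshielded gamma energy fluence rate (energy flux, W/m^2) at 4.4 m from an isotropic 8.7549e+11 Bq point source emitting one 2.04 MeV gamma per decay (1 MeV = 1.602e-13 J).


psi = A * E * 1.602e-13 / (4*pi*r^2)
psi = 8.7549e+11 * 2.04 * 1.602e-13 / (4*pi*4.4^2)
psi = 0.0011761 W/m^2

0.0011761


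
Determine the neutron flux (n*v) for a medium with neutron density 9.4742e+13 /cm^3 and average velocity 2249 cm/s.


phi = n * v
phi = 9.4742e+13 * 2249
phi = 2.1307e+17 /cm^2/s

2.1307e+17


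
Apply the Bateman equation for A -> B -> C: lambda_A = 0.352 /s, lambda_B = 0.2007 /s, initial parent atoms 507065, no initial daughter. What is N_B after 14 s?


N_B(t) = lambda_A * N_A0 / (lambda_B - lambda_A) * [exp(-lambda_A*t) - exp(-lambda_B*t)]
exp(-0.352*14) = 0.007240971; exp(-0.2007*14) = 0.06021703
N_B = 0.352 * 507065 / (0.2007 - 0.352) * (0.007240971 - 0.06021703)
N_B = 62495

62495


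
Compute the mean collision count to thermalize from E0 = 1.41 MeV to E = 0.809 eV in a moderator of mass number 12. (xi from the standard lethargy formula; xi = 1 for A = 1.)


xi = 1 + (A-1)^2/(2A)*ln((A-1)/(A+1)) = 0.1577690 (for A = 12)
n = ln(E0/E) / xi
n = ln(1.41e6 / 0.809) / 0.1577690
n = ln(1.742892e+06) / 0.1577690 = 91.089

91.089


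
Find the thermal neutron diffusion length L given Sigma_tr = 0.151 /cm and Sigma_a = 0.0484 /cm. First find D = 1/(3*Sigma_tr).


D = 1 / (3 * Sigma_tr) = 1 / (3 * 0.151) = 2.207506 cm
L = sqrt(D / Sigma_a)
L = sqrt(2.207506 / 0.0484)
L = 6.7535 cm

6.7535


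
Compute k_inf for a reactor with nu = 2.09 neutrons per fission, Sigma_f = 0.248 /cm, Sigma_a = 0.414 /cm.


k_inf = nu * Sigma_f / Sigma_a
k_inf = 2.09 * 0.248 / 0.414
k_inf = 1.2520

1.2520


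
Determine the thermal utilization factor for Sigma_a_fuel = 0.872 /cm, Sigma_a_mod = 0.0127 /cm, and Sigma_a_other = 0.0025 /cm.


f = Sigma_a_fuel / (Sigma_a_fuel + Sigma_a_mod + Sigma_a_other)
f = 0.872 / (0.872 + 0.0127 + 0.0025)
f = 0.98287

0.98287


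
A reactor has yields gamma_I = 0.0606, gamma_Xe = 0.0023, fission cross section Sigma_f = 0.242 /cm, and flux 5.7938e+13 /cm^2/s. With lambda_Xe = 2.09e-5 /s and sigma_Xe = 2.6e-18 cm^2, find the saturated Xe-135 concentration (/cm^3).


Xe_eq = (gamma_I + gamma_Xe) * Sigma_f * phi / (lambda_Xe + sigma_Xe * phi)
Numerator = (0.0606 + 0.0023) * 0.242 * 5.7938e+13 = 8.819206e+11
Denominator = 2.09e-5 + 2.6e-18 * 5.7938e+13 = 1.715388e-04
Xe_eq = 8.819206e+11 / 1.715388e-04 = 5.1412e+15 /cm^3

5.1412e+15


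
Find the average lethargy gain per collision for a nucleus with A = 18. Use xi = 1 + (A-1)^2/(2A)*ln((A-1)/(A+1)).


xi = 1 + (A-1)^2/(2A) * ln((A-1)/(A+1))
xi = 1 + (18-1)^2/(2*18) * ln((18-1)/(18 +1))
xi = 0.10711

0.10711


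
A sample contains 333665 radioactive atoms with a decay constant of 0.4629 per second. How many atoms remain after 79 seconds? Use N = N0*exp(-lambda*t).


N = N0 * exp(-lambda * t)
N = 333665 * exp(-0.4629 * 79)
N = 4.3808e-11

4.3808e-11


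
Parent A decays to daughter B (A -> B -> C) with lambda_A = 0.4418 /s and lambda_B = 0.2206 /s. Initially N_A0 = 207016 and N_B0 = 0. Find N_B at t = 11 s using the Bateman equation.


N_B(t) = lambda_A * N_A0 / (lambda_B - lambda_A) * [exp(-lambda_A*t) - exp(-lambda_B*t)]
exp(-0.4418*11) = 0.007752034; exp(-0.2206*11) = 0.08833667
N_B = 0.4418 * 207016 / (0.2206 - 0.4418) * (0.007752034 - 0.08833667)
N_B = 33319

33319


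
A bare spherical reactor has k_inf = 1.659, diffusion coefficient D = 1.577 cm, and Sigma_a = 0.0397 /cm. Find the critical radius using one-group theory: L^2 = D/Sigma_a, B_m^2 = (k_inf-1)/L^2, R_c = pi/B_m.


L^2 = D / Sigma_a = 1.577 / 0.0397 = 39.72292 cm^2
B_m^2 = (k_inf - 1) / L^2 = (1.659 - 1) / 39.72292 = 0.01658992 /cm^2
For a bare sphere: B_g = pi/R, so R_c = pi / sqrt(B_m^2)
R_c = pi / sqrt(0.01658992) = 24.391 cm

24.391


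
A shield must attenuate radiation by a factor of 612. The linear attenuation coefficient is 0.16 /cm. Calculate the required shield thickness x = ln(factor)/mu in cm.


x = ln(factor) / mu
x = ln(612) / 0.16
x = 40.105 cm

40.105


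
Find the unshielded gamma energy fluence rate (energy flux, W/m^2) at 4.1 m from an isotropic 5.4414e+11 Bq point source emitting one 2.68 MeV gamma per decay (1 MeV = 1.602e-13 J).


psi = A * E * 1.602e-13 / (4*pi*r^2)
psi = 5.4414e+11 * 2.68 * 1.602e-13 / (4*pi*4.1^2)
psi = 0.0011059 W/m^2

0.0011059


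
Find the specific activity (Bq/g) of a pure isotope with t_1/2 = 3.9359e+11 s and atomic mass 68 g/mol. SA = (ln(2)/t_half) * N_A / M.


lambda = ln(2) / t_half = ln(2) / 3.9359e+11 = 1.761089e-12 /s
SA = lambda * N_A / M
SA = 1.761089e-12 * 6.022e23 / 68
SA = 1.5596e+10 Bq/g

1.5596e+10


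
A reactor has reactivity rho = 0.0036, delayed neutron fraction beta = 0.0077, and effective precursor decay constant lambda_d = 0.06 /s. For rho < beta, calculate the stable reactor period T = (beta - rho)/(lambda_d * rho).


T = (beta - rho) / (lambda_d * rho)
T = (0.0077 - 0.0036) / (0.06 * 0.0036)
T = 18.981 s

18.981


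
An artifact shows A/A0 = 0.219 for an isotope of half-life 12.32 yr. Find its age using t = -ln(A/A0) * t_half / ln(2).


lambda = ln(2) / t_half = ln(2) / 12.32 = 0.05626195 /yr
t = -ln(A/A0) / lambda
t = -ln(0.219) / 0.05626195
t = 26.993 yr

26.993


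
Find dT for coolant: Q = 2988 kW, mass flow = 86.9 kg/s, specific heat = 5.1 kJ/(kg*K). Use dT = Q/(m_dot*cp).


dT = Q / (m_dot * cp)
dT = 2988 / (86.9 * 5.1)
dT = 6.7420 C

6.7420


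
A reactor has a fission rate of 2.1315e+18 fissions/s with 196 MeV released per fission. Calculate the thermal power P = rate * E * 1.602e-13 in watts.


P = fission_rate * E_MeV * 1.602e-13
P = 2.1315e+18 * 196 * 1.602e-13
P = 6.6927e+07 W

6.6927e+07


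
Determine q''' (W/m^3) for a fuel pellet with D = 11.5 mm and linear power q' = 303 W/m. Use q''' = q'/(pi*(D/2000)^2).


r = D / 2 / 1000 = 11.5 / 2 / 1000 = 0.00575 m
q''' = q' / (pi * r^2)
q''' = 303 / (pi * 0.00575^2)
q''' = 2.9171e+06 W/m^3

2.9171e+06


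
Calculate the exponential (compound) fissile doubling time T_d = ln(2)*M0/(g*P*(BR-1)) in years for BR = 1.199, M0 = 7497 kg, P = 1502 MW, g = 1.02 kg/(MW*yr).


Breeding gain G = BR - 1 = 1.199 - 1 = 0.199
Fissile production rate = g * P * G = 1.02 * 1502 * 0.199 = 304.87596 kg/yr
T_d = ln(2) * M0 / (g * P * G)
T_d = ln(2) * 7497 / 304.87596 = 17.045 yr

17.045


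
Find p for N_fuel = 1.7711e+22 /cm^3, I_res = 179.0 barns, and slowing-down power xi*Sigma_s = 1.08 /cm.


p = exp(-N * I * 1e-24 / (xi*Sigma_s))
p = exp(-1.7711e+22 * 179.0 * 1e-24 / 1.08)
p = 0.053108

0.053108


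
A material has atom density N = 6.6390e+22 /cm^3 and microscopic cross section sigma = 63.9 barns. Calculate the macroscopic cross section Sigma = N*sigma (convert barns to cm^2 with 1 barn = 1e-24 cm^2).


Sigma = N * sigma_barns * 1e-24
Sigma = 6.6390e+22 * 63.9 * 1e-24
Sigma = 4.2423 /cm

4.2423


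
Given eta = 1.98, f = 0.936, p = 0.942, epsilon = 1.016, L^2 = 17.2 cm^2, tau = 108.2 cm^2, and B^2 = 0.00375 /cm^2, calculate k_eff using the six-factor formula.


k_inf = eta*f*p*eps = 1.98*0.936*0.942*1.016 = 1.773722
P_TNL = 1/(1 + L^2*B^2) = 1/(1 + 17.2*0.00375) = 0.9394082
P_FNL = exp(-B^2*tau) = exp(-0.00375*108.2) = 0.6664768
k_eff = k_inf * P_TNL * P_FNL = 1.773722 * 0.9394082 * 0.6664768
k_eff = 1.1105

1.1105


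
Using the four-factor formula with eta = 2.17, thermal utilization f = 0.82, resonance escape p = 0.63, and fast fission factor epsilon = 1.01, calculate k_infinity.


k_inf = eta * f * p * epsilon
k_inf = 2.17 * 0.82 * 0.63 * 1.01
k_inf = 1.1322

1.1322


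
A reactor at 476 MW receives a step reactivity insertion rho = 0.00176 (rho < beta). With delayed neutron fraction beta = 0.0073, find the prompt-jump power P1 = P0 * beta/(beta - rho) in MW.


P1/P0 = beta / (beta - rho)
P1/P0 = 0.0073 / (0.0073 - 0.00176) = 1.317690
P1 = 476 * 1.317690 = 627.22 MW

627.22


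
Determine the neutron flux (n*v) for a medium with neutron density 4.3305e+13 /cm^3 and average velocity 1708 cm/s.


phi = n * v
phi = 4.3305e+13 * 1708
phi = 7.3965e+16 /cm^2/s

7.3965e+16


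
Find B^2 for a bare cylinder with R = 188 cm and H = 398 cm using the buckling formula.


B^2 = (2.405/R)^2 + (pi/H)^2
B^2 = (2.405/188)^2 + (pi/398)^2
B^2 = 2.2596e-04 /cm^2

2.2596e-04


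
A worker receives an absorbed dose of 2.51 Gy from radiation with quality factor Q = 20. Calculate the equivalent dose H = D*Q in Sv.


H = D * Q
H = 2.51 * 20
H = 50.200 Sv

50.200


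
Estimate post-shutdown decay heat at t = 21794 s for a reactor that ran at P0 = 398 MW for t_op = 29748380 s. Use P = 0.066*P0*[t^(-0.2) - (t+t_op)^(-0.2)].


P/P0 = 0.066 * [t^(-0.2) - (t + t_op)^(-0.2)]
P/P0 = 0.066 * [21794^(-0.2) - (21794 + 29748380)^(-0.2)]
P/P0 = 0.066 * [0.1356228 - 0.03200691] = 0.006838649
P = 398 * 0.006838649 = 2.7218 MW

2.7218


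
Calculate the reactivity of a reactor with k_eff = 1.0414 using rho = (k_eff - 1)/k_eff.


rho = (k_eff - 1) / k_eff
rho = (1.0414 - 1) / 1.0414
rho = 0.039754

0.039754


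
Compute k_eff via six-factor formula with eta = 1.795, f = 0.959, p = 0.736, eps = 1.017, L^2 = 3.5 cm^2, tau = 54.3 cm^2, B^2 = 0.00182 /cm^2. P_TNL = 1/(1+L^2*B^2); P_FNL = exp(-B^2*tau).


k_inf = eta*f*p*eps = 1.795*0.959*0.736*1.017 = 1.288492
P_TNL = 1/(1 + L^2*B^2) = 1/(1 + 3.5*0.00182) = 0.9936703
P_FNL = exp(-B^2*tau) = exp(-0.00182*54.3) = 0.9059003
k_eff = k_inf * P_TNL * P_FNL = 1.288492 * 0.9936703 * 0.9059003
k_eff = 1.1599

1.1599


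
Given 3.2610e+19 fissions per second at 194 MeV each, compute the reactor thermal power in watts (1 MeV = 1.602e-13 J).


P = fission_rate * E_MeV * 1.602e-13
P = 3.2610e+19 * 194 * 1.602e-13
P = 1.0135e+09 W

1.0135e+09


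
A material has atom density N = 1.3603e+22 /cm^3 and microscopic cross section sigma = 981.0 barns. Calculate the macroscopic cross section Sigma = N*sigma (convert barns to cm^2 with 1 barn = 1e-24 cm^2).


Sigma = N * sigma_barns * 1e-24
Sigma = 1.3603e+22 * 981.0 * 1e-24
Sigma = 13.345 /cm

13.345


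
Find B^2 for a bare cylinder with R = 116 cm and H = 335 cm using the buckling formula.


B^2 = (2.405/R)^2 + (pi/H)^2
B^2 = (2.405/116)^2 + (pi/335)^2
B^2 = 5.1779e-04 /cm^2

5.1779e-04


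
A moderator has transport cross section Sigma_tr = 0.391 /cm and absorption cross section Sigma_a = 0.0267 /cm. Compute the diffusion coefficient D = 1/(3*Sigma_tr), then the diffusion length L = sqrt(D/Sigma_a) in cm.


D = 1 / (3 * Sigma_tr) = 1 / (3 * 0.391) = 0.8525149 cm
L = sqrt(D / Sigma_a)
L = sqrt(0.8525149 / 0.0267)
L = 5.6506 cm

5.6506


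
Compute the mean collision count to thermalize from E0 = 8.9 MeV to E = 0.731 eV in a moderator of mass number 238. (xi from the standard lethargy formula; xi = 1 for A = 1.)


xi = 1 + (A-1)^2/(2A)*ln((A-1)/(A+1)) = 0.008379872 (for A = 238)
n = ln(E0/E) / xi
n = ln(8.9e6 / 0.731) / 0.008379872
n = ln(1.217510e+07) / 0.008379872 = 1946.9

1946.9


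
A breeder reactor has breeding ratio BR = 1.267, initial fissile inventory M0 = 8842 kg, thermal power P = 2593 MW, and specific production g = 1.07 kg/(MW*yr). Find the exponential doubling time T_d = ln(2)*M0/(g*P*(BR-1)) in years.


Breeding gain G = BR - 1 = 1.267 - 1 = 0.267
Fissile production rate = g * P * G = 1.07 * 2593 * 0.267 = 740.79417 kg/yr
T_d = ln(2) * M0 / (g * P * G)
T_d = ln(2) * 8842 / 740.79417 = 8.2733 yr

8.2733


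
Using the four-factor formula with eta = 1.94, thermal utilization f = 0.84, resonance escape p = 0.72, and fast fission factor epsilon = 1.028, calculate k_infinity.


k_inf = eta * f * p * epsilon
k_inf = 1.94 * 0.84 * 0.72 * 1.028
k_inf = 1.2062

1.2062


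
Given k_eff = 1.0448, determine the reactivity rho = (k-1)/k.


rho = (k_eff - 1) / k_eff
rho = (1.0448 - 1) / 1.0448
rho = 0.042879

0.042879


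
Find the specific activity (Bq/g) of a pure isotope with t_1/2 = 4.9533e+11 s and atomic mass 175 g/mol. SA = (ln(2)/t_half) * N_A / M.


lambda = ln(2) / t_half = ln(2) / 4.9533e+11 = 1.399364e-12 /s
SA = lambda * N_A / M
SA = 1.399364e-12 * 6.022e23 / 175
SA = 4.8154e+09 Bq/g

4.8154e+09


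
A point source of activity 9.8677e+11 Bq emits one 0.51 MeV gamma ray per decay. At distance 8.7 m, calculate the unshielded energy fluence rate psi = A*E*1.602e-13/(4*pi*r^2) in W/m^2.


psi = A * E * 1.602e-13 / (4*pi*r^2)
psi = 9.8677e+11 * 0.51 * 1.602e-13 / (4*pi*8.7^2)
psi = 8.4762e-05 W/m^2

8.4762e-05


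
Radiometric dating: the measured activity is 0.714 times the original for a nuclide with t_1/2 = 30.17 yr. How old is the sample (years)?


lambda = ln(2) / t_half = ln(2) / 30.17 = 0.02297472 /yr
t = -ln(A/A0) / lambda
t = -ln(0.714) / 0.02297472
t = 14.663 yr

14.663


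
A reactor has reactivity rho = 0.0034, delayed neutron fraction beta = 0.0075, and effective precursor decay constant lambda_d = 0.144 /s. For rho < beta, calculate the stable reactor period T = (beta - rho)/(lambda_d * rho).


T = (beta - rho) / (lambda_d * rho)
T = (0.0075 - 0.0034) / (0.144 * 0.0034)
T = 8.3742 s

8.3742


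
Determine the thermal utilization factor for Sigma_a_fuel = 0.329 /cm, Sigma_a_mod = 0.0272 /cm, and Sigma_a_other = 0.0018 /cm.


f = Sigma_a_fuel / (Sigma_a_fuel + Sigma_a_mod + Sigma_a_other)
f = 0.329 / (0.329 + 0.0272 + 0.0018)
f = 0.91899

0.91899


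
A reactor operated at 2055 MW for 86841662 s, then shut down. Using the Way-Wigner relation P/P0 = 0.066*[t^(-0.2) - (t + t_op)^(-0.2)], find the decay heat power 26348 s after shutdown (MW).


P/P0 = 0.066 * [t^(-0.2) - (t + t_op)^(-0.2)]
P/P0 = 0.066 * [26348^(-0.2) - (26348 + 86841662)^(-0.2)]
P/P0 = 0.066 * [0.1305721 - 0.02583616] = 0.006912572
P = 2055 * 0.006912572 = 14.205 MW

14.205


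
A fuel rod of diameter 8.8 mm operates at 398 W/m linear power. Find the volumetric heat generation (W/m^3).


r = D / 2 / 1000 = 8.8 / 2 / 1000 = 0.0044 m
q''' = q' / (pi * r^2)
q''' = 398 / (pi * 0.0044^2)
q''' = 6.5438e+06 W/m^3

6.5438e+06


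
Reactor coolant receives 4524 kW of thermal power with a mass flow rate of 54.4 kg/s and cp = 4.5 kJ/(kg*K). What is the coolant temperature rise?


dT = Q / (m_dot * cp)
dT = 4524 / (54.4 * 4.5)
dT = 18.480 C

18.480


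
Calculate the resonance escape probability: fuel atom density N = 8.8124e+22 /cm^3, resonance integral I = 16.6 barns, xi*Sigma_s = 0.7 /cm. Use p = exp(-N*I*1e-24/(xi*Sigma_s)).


p = exp(-N * I * 1e-24 / (xi*Sigma_s))
p = exp(-8.8124e+22 * 16.6 * 1e-24 / 0.7)
p = 0.12371

0.12371


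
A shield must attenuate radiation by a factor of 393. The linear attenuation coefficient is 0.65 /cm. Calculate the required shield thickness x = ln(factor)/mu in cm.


x = ln(factor) / mu
x = ln(393) / 0.65
x = 9.1905 cm

9.1905


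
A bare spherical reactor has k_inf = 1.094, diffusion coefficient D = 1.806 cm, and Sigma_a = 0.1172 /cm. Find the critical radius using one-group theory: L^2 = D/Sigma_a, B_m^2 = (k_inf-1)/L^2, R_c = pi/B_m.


L^2 = D / Sigma_a = 1.806 / 0.1172 = 15.40956 cm^2
B_m^2 = (k_inf - 1) / L^2 = (1.094 - 1) / 15.40956 = 0.006100109 /cm^2
For a bare sphere: B_g = pi/R, so R_c = pi / sqrt(B_m^2)
R_c = pi / sqrt(0.006100109) = 40.224 cm

40.224


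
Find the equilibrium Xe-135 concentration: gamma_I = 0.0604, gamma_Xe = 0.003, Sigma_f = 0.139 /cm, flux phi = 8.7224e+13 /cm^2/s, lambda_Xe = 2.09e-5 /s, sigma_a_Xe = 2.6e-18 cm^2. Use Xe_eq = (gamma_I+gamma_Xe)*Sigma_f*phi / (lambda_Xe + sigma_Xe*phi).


Xe_eq = (gamma_I + gamma_Xe) * Sigma_f * phi / (lambda_Xe + sigma_Xe * phi)
Numerator = (0.0604 + 0.003) * 0.139 * 8.7224e+13 = 7.686702e+11
Denominator = 2.09e-5 + 2.6e-18 * 8.7224e+13 = 2.476824e-04
Xe_eq = 7.686702e+11 / 2.476824e-04 = 3.1035e+15 /cm^3

3.1035e+15


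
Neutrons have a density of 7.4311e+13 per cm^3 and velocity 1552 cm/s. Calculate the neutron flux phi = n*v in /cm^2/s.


phi = n * v
phi = 7.4311e+13 * 1552
phi = 1.1533e+17 /cm^2/s

1.1533e+17


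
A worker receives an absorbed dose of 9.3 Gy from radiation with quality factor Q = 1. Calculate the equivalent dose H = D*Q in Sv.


H = D * Q
H = 9.3 * 1
H = 9.3000 Sv

9.3000


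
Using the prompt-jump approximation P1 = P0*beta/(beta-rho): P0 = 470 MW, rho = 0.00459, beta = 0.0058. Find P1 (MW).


P1/P0 = beta / (beta - rho)
P1/P0 = 0.0058 / (0.0058 - 0.00459) = 4.793388
P1 = 470 * 4.793388 = 2252.9 MW

2252.9


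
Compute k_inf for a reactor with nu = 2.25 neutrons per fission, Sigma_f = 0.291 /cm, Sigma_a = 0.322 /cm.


k_inf = nu * Sigma_f / Sigma_a
k_inf = 2.25 * 0.291 / 0.322
k_inf = 2.0334

2.0334


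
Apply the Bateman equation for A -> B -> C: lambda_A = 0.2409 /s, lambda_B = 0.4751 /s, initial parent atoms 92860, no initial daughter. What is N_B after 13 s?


N_B(t) = lambda_A * N_A0 / (lambda_B - lambda_A) * [exp(-lambda_A*t) - exp(-lambda_B*t)]
exp(-0.2409*13) = 0.04364354; exp(-0.4751*13) = 0.002078103
N_B = 0.2409 * 92860 / (0.4751 - 0.2409) * (0.04364354 - 0.002078103)
N_B = 3970.2

3970.2


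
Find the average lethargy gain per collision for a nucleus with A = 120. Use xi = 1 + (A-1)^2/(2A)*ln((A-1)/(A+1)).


xi = 1 + (A-1)^2/(2A) * ln((A-1)/(A+1))
xi = 1 + (120-1)^2/(2*120) * ln((120-1)/(120 +1))
xi = 0.016574

0.016574


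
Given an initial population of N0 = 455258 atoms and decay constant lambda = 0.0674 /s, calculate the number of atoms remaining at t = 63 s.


N = N0 * exp(-lambda * t)
N = 455258 * exp(-0.0674 * 63)
N = 6518.6

6518.6


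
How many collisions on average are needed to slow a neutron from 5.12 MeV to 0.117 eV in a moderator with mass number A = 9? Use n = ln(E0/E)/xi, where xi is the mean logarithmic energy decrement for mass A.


xi = 1 + (A-1)^2/(2A)*ln((A-1)/(A+1)) = 0.2066007 (for A = 9)
n = ln(E0/E) / xi
n = ln(5.12e6 / 0.117) / 0.2066007
n = ln(4.376068e+07) / 0.2066007 = 85.161

85.161


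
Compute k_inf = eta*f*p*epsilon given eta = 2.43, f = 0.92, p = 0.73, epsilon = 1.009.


k_inf = eta * f * p * epsilon
k_inf = 2.43 * 0.92 * 0.73 * 1.009
k_inf = 1.6467

1.6467


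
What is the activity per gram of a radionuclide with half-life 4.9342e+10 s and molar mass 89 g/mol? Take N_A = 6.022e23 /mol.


lambda = ln(2) / t_half = ln(2) / 4.9342e+10 = 1.404781e-11 /s
SA = lambda * N_A / M
SA = 1.404781e-11 * 6.022e23 / 89
SA = 9.5052e+10 Bq/g

9.5052e+10


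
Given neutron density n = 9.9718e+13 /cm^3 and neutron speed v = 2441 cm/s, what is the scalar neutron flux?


phi = n * v
phi = 9.9718e+13 * 2441
phi = 2.4341e+17 /cm^2/s

2.4341e+17


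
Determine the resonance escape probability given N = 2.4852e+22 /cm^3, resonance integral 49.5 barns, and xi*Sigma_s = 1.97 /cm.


p = exp(-N * I * 1e-24 / (xi*Sigma_s))
p = exp(-2.4852e+22 * 49.5 * 1e-24 / 1.97)
p = 0.53555

0.53555


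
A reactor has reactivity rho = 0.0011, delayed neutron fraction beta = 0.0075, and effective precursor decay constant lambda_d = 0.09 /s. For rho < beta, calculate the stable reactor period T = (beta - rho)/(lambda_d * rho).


T = (beta - rho) / (lambda_d * rho)
T = (0.0075 - 0.0011) / (0.09 * 0.0011)
T = 64.646 s

64.646


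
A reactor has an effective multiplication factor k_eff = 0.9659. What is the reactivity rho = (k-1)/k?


rho = (k_eff - 1) / k_eff
rho = (0.9659 - 1) / 0.9659
rho = -0.035304

-0.035304


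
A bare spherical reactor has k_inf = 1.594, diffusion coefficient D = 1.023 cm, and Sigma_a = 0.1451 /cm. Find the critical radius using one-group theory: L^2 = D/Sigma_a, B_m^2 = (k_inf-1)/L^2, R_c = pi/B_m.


L^2 = D / Sigma_a = 1.023 / 0.1451 = 7.050310 cm^2
B_m^2 = (k_inf - 1) / L^2 = (1.594 - 1) / 7.050310 = 0.08425161 /cm^2
For a bare sphere: B_g = pi/R, so R_c = pi / sqrt(B_m^2)
R_c = pi / sqrt(0.08425161) = 10.823 cm

10.823


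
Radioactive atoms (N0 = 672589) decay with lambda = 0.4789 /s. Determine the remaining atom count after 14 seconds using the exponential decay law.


N = N0 * exp(-lambda * t)
N = 672589 * exp(-0.4789 * 14)
N = 824.10

824.10


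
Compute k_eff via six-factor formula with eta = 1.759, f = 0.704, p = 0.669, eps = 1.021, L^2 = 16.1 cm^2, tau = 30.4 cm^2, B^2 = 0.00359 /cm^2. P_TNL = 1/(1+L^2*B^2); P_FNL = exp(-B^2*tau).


k_inf = eta*f*p*eps = 1.759*0.704*0.669*1.021 = 0.8458442
P_TNL = 1/(1 + L^2*B^2) = 1/(1 + 16.1*0.00359) = 0.9453592
P_FNL = exp(-B^2*tau) = exp(-0.00359*30.4) = 0.8966085
k_eff = k_inf * P_TNL * P_FNL = 0.8458442 * 0.9453592 * 0.8966085
k_eff = 0.71695

0.71695


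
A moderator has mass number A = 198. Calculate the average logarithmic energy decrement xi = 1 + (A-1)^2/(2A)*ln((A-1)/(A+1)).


xi = 1 + (A-1)^2/(2A) * ln((A-1)/(A+1))
xi = 1 + (198-1)^2/(2*198) * ln((198-1)/(198 +1))
xi = 0.010067

0.010067


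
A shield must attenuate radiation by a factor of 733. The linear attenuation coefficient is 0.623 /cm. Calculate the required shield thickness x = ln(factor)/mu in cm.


x = ln(factor) / mu
x = ln(733) / 0.623
x = 10.589 cm

10.589


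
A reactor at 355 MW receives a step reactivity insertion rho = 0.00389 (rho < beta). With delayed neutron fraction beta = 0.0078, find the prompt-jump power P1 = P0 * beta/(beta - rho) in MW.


P1/P0 = beta / (beta - rho)
P1/P0 = 0.0078 / (0.0078 - 0.00389) = 1.994885
P1 = 355 * 1.994885 = 708.18 MW

708.18


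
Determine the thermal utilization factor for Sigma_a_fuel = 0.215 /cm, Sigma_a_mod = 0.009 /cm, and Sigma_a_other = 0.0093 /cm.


f = Sigma_a_fuel / (Sigma_a_fuel + Sigma_a_mod + Sigma_a_other)
f = 0.215 / (0.215 + 0.009 + 0.0093)
f = 0.92156

0.92156


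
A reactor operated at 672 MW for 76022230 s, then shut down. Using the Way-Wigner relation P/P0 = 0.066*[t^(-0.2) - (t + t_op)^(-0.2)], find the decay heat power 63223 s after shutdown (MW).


P/P0 = 0.066 * [t^(-0.2) - (t + t_op)^(-0.2)]
P/P0 = 0.066 * [63223^(-0.2) - (63223 + 76022230)^(-0.2)]
P/P0 = 0.066 * [0.1096036 - 0.02653015] = 0.005482848
P = 672 * 0.005482848 = 3.6845 MW

3.6845


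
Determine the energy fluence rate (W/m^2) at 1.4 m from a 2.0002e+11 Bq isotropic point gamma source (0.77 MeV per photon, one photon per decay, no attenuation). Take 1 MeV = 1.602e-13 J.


psi = A * E * 1.602e-13 / (4*pi*r^2)
psi = 2.0002e+11 * 0.77 * 1.602e-13 / (4*pi*1.4^2)
psi = 0.0010018 W/m^2

0.0010018


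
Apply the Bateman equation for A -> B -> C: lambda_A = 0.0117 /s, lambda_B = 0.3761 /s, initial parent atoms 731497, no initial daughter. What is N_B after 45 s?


N_B(t) = lambda_A * N_A0 / (lambda_B - lambda_A) * [exp(-lambda_A*t) - exp(-lambda_B*t)]
exp(-0.0117*45) = 0.5906687; exp(-0.3761*45) = 4.464605e-08
N_B = 0.0117 * 731497 / (0.3761 - 0.0117) * (0.5906687 - 4.464605e-08)
N_B = 13873

13873


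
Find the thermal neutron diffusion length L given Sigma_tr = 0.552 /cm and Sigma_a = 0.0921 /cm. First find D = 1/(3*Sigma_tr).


D = 1 / (3 * Sigma_tr) = 1 / (3 * 0.552) = 0.6038647 cm
L = sqrt(D / Sigma_a)
L = sqrt(0.6038647 / 0.0921)
L = 2.5606 cm

2.5606


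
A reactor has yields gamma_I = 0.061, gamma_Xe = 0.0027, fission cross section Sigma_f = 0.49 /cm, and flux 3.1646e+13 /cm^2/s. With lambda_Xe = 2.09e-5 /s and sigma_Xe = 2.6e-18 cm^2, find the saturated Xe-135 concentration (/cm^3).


Xe_eq = (gamma_I + gamma_Xe) * Sigma_f * phi / (lambda_Xe + sigma_Xe * phi)
Numerator = (0.061 + 0.0027) * 0.49 * 3.1646e+13 = 9.877666e+11
Denominator = 2.09e-5 + 2.6e-18 * 3.1646e+13 = 1.031796e-04
Xe_eq = 9.877666e+11 / 1.031796e-04 = 9.5733e+15 /cm^3

9.5733e+15


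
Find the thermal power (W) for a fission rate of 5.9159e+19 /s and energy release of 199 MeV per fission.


P = fission_rate * E_MeV * 1.602e-13
P = 5.9159e+19 * 199 * 1.602e-13
P = 1.8860e+09 W

1.8860e+09


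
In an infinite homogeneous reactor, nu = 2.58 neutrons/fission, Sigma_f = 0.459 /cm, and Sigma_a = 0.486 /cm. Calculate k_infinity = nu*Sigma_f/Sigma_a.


k_inf = nu * Sigma_f / Sigma_a
k_inf = 2.58 * 0.459 / 0.486
k_inf = 2.4367

2.4367


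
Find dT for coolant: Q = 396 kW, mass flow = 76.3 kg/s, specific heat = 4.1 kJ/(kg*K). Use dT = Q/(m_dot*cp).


dT = Q / (m_dot * cp)
dT = 396 / (76.3 * 4.1)
dT = 1.2659 C

1.2659


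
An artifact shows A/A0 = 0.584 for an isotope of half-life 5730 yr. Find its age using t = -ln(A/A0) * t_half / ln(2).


lambda = ln(2) / t_half = ln(2) / 5730 = 1.209681e-04 /yr
t = -ln(A/A0) / lambda
t = -ln(0.584) / 1.209681e-04
t = 4446.2 yr

4446.2


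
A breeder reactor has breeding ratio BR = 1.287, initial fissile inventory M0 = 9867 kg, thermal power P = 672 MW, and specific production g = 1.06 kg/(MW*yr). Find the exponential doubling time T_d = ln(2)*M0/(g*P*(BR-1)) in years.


Breeding gain G = BR - 1 = 1.287 - 1 = 0.287
Fissile production rate = g * P * G = 1.06 * 672 * 0.287 = 204.43584 kg/yr
T_d = ln(2) * M0 / (g * P * G)
T_d = ln(2) * 9867 / 204.43584 = 33.454 yr

33.454
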